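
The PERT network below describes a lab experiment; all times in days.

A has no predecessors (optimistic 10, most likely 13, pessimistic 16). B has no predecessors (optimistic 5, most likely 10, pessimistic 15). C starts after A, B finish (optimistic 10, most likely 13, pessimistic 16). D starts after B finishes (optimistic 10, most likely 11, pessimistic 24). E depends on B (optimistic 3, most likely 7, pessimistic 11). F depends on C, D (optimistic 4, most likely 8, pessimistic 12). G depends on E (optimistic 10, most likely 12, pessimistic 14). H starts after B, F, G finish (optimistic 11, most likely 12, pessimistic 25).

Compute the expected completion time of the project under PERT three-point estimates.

48 days

te_A = (10 + 4·13 + 16)/6 = 78/6 = 13
te_B = (5 + 4·10 + 15)/6 = 60/6 = 10
te_C = (10 + 4·13 + 16)/6 = 78/6 = 13
te_D = (10 + 4·11 + 24)/6 = 78/6 = 13
te_E = (3 + 4·7 + 11)/6 = 42/6 = 7
te_F = (4 + 4·8 + 12)/6 = 48/6 = 8
te_G = (10 + 4·12 + 14)/6 = 72/6 = 12
te_H = (11 + 4·12 + 25)/6 = 84/6 = 14

Forward pass:
ES_A = 0; EF_A = 13
ES_B = 0; EF_B = 10
ES_C = max(EF_A=13, EF_B=10) = 13; EF_C = 13+13 = 26
ES_D = 10; EF_D = 10+13 = 23
ES_E = 10; EF_E = 10+7 = 17
ES_F = max(EF_C=26, EF_D=23) = 26; EF_F = 26+8 = 34
ES_G = 17; EF_G = 17+12 = 29
ES_H = max(EF_B=10, EF_F=34, EF_G=29) = 34; EF_H = 34+14 = 48
Expected project duration μ = 48 days. Critical path: A → C → F → H.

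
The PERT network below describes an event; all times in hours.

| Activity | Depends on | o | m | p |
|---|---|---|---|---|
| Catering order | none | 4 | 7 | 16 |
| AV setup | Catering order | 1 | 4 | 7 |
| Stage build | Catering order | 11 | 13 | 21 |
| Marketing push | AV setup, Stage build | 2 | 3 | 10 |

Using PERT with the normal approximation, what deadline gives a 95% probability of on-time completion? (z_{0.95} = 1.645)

30.8 hours

te_Catering order = (4 + 4·7 + 16)/6 = 48/6 = 8; σ²_Catering order = ((16−4)/6)² = 4.000
te_AV setup = (1 + 4·4 + 7)/6 = 24/6 = 4; σ²_AV setup = ((7−1)/6)² = 1.000
te_Stage build = (11 + 4·13 + 21)/6 = 84/6 = 14; σ²_Stage build = ((21−11)/6)² = 2.778
te_Marketing push = (2 + 4·3 + 10)/6 = 24/6 = 4; σ²_Marketing push = ((10−2)/6)² = 1.778

Forward pass:
ES_Catering order = 0; EF_Catering order = 8
ES_AV setup = 8; EF_AV setup = 8+4 = 12
ES_Stage build = 8; EF_Stage build = 8+14 = 22
ES_Marketing push = max(EF_AV setup=12, EF_Stage build=22) = 22; EF_Marketing push = 22+4 = 26
Expected project duration μ = 26 hours. Critical path: Catering order → Stage build → Marketing push.

Variance along critical path = 4.000 + 2.778 + 1.778 = 8.556; σ = 2.925 hours.
D = μ + z·σ = 26 + 1.645·2.925 = 30.8 hours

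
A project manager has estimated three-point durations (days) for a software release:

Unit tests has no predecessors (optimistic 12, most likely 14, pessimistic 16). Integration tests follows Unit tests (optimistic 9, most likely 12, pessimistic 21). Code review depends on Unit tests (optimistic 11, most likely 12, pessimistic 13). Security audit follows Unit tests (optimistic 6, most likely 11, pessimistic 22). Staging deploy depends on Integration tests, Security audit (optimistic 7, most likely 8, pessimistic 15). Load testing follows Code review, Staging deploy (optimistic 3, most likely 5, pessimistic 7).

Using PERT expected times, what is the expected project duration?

te_Unit tests = (12 + 4·14 + 16)/6 = 84/6 = 14
te_Integration tests = (9 + 4·12 + 21)/6 = 78/6 = 13
te_Code review = (11 + 4·12 + 13)/6 = 72/6 = 12
te_Security audit = (6 + 4·11 + 22)/6 = 72/6 = 12
te_Staging deploy = (7 + 4·8 + 15)/6 = 54/6 = 9
te_Load testing = (3 + 4·5 + 7)/6 = 30/6 = 5

Forward pass:
ES_Unit tests = 0; EF_Unit tests = 14
ES_Integration tests = 14; EF_Integration tests = 14+13 = 27
ES_Code review = 14; EF_Code review = 14+12 = 26
ES_Security audit = 14; EF_Security audit = 14+12 = 26
ES_Staging deploy = max(EF_Integration tests=27, EF_Security audit=26) = 27; EF_Staging deploy = 27+9 = 36
ES_Load testing = max(EF_Code review=26, EF_Staging deploy=36) = 36; EF_Load testing = 36+5 = 41
Expected project duration μ = 41 days. Critical path: Unit tests → Integration tests → Staging deploy → Load testing.

41 days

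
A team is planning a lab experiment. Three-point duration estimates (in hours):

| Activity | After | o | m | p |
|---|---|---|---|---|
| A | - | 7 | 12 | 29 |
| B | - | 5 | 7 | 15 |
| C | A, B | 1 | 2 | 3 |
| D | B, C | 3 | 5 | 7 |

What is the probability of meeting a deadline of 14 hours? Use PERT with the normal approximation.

0.031

te_A = (7 + 4·12 + 29)/6 = 84/6 = 14; σ²_A = ((29−7)/6)² = 13.444
te_B = (5 + 4·7 + 15)/6 = 48/6 = 8; σ²_B = ((15−5)/6)² = 2.778
te_C = (1 + 4·2 + 3)/6 = 12/6 = 2; σ²_C = ((3−1)/6)² = 0.111
te_D = (3 + 4·5 + 7)/6 = 30/6 = 5; σ²_D = ((7−3)/6)² = 0.444

Forward pass:
ES_A = 0; EF_A = 14
ES_B = 0; EF_B = 8
ES_C = max(EF_A=14, EF_B=8) = 14; EF_C = 14+2 = 16
ES_D = max(EF_B=8, EF_C=16) = 16; EF_D = 16+5 = 21
Expected project duration μ = 21 hours. Critical path: A → C → D.

Variance along critical path = 13.444 + 0.111 + 0.444 = 14.000; σ = √14.000 = 3.742 hours.
Z = (14 − 21) / 3.742 = -1.871
P(T ≤ 14) = Φ(-1.871) ≈ 0.031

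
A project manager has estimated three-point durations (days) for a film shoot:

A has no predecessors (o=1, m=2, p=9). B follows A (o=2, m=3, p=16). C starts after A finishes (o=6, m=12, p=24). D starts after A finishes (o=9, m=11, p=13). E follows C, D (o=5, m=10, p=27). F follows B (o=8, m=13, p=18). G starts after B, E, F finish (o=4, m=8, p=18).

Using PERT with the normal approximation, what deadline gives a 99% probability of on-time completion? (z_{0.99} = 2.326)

te_A = (1 + 4·2 + 9)/6 = 18/6 = 3; σ²_A = ((9−1)/6)² = 1.778
te_B = (2 + 4·3 + 16)/6 = 30/6 = 5; σ²_B = ((16−2)/6)² = 5.444
te_C = (6 + 4·12 + 24)/6 = 78/6 = 13; σ²_C = ((24−6)/6)² = 9.000
te_D = (9 + 4·11 + 13)/6 = 66/6 = 11; σ²_D = ((13−9)/6)² = 0.444
te_E = (5 + 4·10 + 27)/6 = 72/6 = 12; σ²_E = ((27−5)/6)² = 13.444
te_F = (8 + 4·13 + 18)/6 = 78/6 = 13; σ²_F = ((18−8)/6)² = 2.778
te_G = (4 + 4·8 + 18)/6 = 54/6 = 9; σ²_G = ((18−4)/6)² = 5.444

Forward pass:
ES_A = 0; EF_A = 3
ES_B = 3; EF_B = 3+5 = 8
ES_C = 3; EF_C = 3+13 = 16
ES_D = 3; EF_D = 3+11 = 14
ES_E = max(EF_C=16, EF_D=14) = 16; EF_E = 16+12 = 28
ES_F = 8; EF_F = 8+13 = 21
ES_G = max(EF_B=8, EF_E=28, EF_F=21) = 28; EF_G = 28+9 = 37
Expected project duration μ = 37 days. Critical path: A → C → E → G.

Variance along critical path = 1.778 + 9.000 + 13.444 + 5.444 = 29.667; σ = 5.447 days.
D = μ + z·σ = 37 + 2.326·5.447 = 49.7 days

49.7 days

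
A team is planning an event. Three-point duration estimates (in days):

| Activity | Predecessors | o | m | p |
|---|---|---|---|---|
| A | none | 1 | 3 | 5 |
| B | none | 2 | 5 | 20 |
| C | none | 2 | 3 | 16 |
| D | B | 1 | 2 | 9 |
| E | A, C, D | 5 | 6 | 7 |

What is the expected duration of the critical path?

te_A = (1 + 4·3 + 5)/6 = 18/6 = 3
te_B = (2 + 4·5 + 20)/6 = 42/6 = 7
te_C = (2 + 4·3 + 16)/6 = 30/6 = 5
te_D = (1 + 4·2 + 9)/6 = 18/6 = 3
te_E = (5 + 4·6 + 7)/6 = 36/6 = 6

Forward pass:
ES_A = 0; EF_A = 3
ES_B = 0; EF_B = 7
ES_C = 0; EF_C = 5
ES_D = 7; EF_D = 7+3 = 10
ES_E = max(EF_A=3, EF_C=5, EF_D=10) = 10; EF_E = 10+6 = 16
Expected project duration μ = 16 days. Critical path: B → D → E.

16 days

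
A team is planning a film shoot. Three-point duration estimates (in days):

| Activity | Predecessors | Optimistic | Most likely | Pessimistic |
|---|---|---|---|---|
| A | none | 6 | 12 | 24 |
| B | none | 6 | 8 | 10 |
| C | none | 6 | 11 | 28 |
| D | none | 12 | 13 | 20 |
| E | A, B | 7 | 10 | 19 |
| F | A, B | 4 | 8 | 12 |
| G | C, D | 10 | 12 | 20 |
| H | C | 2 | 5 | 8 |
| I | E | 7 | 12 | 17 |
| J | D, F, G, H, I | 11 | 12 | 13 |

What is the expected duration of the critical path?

48 days

te_A = (6 + 4·12 + 24)/6 = 78/6 = 13
te_B = (6 + 4·8 + 10)/6 = 48/6 = 8
te_C = (6 + 4·11 + 28)/6 = 78/6 = 13
te_D = (12 + 4·13 + 20)/6 = 84/6 = 14
te_E = (7 + 4·10 + 19)/6 = 66/6 = 11
te_F = (4 + 4·8 + 12)/6 = 48/6 = 8
te_G = (10 + 4·12 + 20)/6 = 78/6 = 13
te_H = (2 + 4·5 + 8)/6 = 30/6 = 5
te_I = (7 + 4·12 + 17)/6 = 72/6 = 12
te_J = (11 + 4·12 + 13)/6 = 72/6 = 12

Forward pass:
ES_A = 0; EF_A = 13
ES_B = 0; EF_B = 8
ES_C = 0; EF_C = 13
ES_D = 0; EF_D = 14
ES_E = max(EF_A=13, EF_B=8) = 13; EF_E = 13+11 = 24
ES_F = max(EF_A=13, EF_B=8) = 13; EF_F = 13+8 = 21
ES_G = max(EF_C=13, EF_D=14) = 14; EF_G = 14+13 = 27
ES_H = 13; EF_H = 13+5 = 18
ES_I = 24; EF_I = 24+12 = 36
ES_J = max(EF_D=14, EF_F=21, EF_G=27, EF_H=18, EF_I=36) = 36; EF_J = 36+12 = 48
Expected project duration μ = 48 days. Critical path: A → E → I → J.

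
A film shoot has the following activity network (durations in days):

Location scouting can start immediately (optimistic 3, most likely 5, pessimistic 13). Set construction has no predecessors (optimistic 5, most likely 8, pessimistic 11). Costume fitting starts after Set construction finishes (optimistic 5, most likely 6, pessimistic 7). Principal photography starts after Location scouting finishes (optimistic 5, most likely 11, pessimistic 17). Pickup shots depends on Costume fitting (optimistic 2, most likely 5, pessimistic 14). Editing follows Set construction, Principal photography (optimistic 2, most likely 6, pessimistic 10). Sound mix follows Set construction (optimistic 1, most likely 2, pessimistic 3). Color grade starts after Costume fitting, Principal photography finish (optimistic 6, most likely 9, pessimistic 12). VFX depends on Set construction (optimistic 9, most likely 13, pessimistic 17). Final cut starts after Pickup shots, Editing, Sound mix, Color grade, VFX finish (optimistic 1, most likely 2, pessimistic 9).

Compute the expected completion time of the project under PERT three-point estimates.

te_Location scouting = (3 + 4·5 + 13)/6 = 36/6 = 6
te_Set construction = (5 + 4·8 + 11)/6 = 48/6 = 8
te_Costume fitting = (5 + 4·6 + 7)/6 = 36/6 = 6
te_Principal photography = (5 + 4·11 + 17)/6 = 66/6 = 11
te_Pickup shots = (2 + 4·5 + 14)/6 = 36/6 = 6
te_Editing = (2 + 4·6 + 10)/6 = 36/6 = 6
te_Sound mix = (1 + 4·2 + 3)/6 = 12/6 = 2
te_Color grade = (6 + 4·9 + 12)/6 = 54/6 = 9
te_VFX = (9 + 4·13 + 17)/6 = 78/6 = 13
te_Final cut = (1 + 4·2 + 9)/6 = 18/6 = 3

Forward pass:
ES_Location scouting = 0; EF_Location scouting = 6
ES_Set construction = 0; EF_Set construction = 8
ES_Costume fitting = 8; EF_Costume fitting = 8+6 = 14
ES_Principal photography = 6; EF_Principal photography = 6+11 = 17
ES_Pickup shots = 14; EF_Pickup shots = 14+6 = 20
ES_Editing = max(EF_Set construction=8, EF_Principal photography=17) = 17; EF_Editing = 17+6 = 23
ES_Sound mix = 8; EF_Sound mix = 8+2 = 10
ES_Color grade = max(EF_Costume fitting=14, EF_Principal photography=17) = 17; EF_Color grade = 17+9 = 26
ES_VFX = 8; EF_VFX = 8+13 = 21
ES_Final cut = max(EF_Pickup shots=20, EF_Editing=23, EF_Sound mix=10, EF_Color grade=26, EF_VFX=21) = 26; EF_Final cut = 26+3 = 29
Expected project duration μ = 29 days. Critical path: Location scouting → Principal photography → Color grade → Final cut.

29 days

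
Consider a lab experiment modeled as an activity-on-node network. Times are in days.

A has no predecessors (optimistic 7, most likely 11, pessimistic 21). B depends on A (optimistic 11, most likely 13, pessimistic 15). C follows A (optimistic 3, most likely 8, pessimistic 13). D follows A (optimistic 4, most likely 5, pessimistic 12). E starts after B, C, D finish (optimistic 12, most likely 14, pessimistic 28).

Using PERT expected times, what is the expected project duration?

41 days

te_A = (7 + 4·11 + 21)/6 = 72/6 = 12
te_B = (11 + 4·13 + 15)/6 = 78/6 = 13
te_C = (3 + 4·8 + 13)/6 = 48/6 = 8
te_D = (4 + 4·5 + 12)/6 = 36/6 = 6
te_E = (12 + 4·14 + 28)/6 = 96/6 = 16

Forward pass:
ES_A = 0; EF_A = 12
ES_B = 12; EF_B = 12+13 = 25
ES_C = 12; EF_C = 12+8 = 20
ES_D = 12; EF_D = 12+6 = 18
ES_E = max(EF_B=25, EF_C=20, EF_D=18) = 25; EF_E = 25+16 = 41
Expected project duration μ = 41 days. Critical path: A → B → E.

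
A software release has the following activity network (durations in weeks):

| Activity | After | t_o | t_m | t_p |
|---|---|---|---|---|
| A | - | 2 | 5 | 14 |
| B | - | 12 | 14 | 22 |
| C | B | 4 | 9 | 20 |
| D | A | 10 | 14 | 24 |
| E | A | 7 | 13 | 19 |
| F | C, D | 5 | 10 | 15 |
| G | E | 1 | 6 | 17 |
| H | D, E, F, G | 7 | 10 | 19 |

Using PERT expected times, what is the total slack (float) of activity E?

te_A = (2 + 4·5 + 14)/6 = 36/6 = 6
te_B = (12 + 4·14 + 22)/6 = 90/6 = 15
te_C = (4 + 4·9 + 20)/6 = 60/6 = 10
te_D = (10 + 4·14 + 24)/6 = 90/6 = 15
te_E = (7 + 4·13 + 19)/6 = 78/6 = 13
te_F = (5 + 4·10 + 15)/6 = 60/6 = 10
te_G = (1 + 4·6 + 17)/6 = 42/6 = 7
te_H = (7 + 4·10 + 19)/6 = 66/6 = 11

Forward pass:
ES_A = 0; EF_A = 6
ES_B = 0; EF_B = 15
ES_C = 15; EF_C = 15+10 = 25
ES_D = 6; EF_D = 6+15 = 21
ES_E = 6; EF_E = 6+13 = 19
ES_F = max(EF_C=25, EF_D=21) = 25; EF_F = 25+10 = 35
ES_G = 19; EF_G = 19+7 = 26
ES_H = max(EF_D=21, EF_E=19, EF_F=35, EF_G=26) = 35; EF_H = 35+11 = 46
Expected project duration μ = 46 weeks. Critical path: B → C → F → H.

Backward pass:
LF_H = 46; LS_H = 46−11 = 35
LF_G = LS_H = 35; LS_G = 35−7 = 28
LF_F = LS_H = 35; LS_F = 35−10 = 25
LF_E = min(LS_G=28, LS_H=35) = 28; LS_E = 28−13 = 15
LF_D = min(LS_F=25, LS_H=35) = 25; LS_D = 25−15 = 10
LF_C = LS_F = 25; LS_C = 25−10 = 15
LF_B = LS_C = 15; LS_B = 15−15 = 0
LF_A = min(LS_D=10, LS_E=15) = 10; LS_A = 10−6 = 4
Slack_E = LS_E − ES_E = 15 − 6 = 9

9 weeks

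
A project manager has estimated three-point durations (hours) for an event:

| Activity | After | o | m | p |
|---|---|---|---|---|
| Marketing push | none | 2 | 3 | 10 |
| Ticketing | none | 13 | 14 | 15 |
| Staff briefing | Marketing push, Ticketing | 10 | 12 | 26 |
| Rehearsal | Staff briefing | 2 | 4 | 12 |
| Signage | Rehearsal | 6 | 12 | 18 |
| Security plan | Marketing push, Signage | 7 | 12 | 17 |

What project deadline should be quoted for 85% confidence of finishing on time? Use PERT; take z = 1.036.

te_Marketing push = (2 + 4·3 + 10)/6 = 24/6 = 4; σ²_Marketing push = ((10−2)/6)² = 1.778
te_Ticketing = (13 + 4·14 + 15)/6 = 84/6 = 14; σ²_Ticketing = ((15−13)/6)² = 0.111
te_Staff briefing = (10 + 4·12 + 26)/6 = 84/6 = 14; σ²_Staff briefing = ((26−10)/6)² = 7.111
te_Rehearsal = (2 + 4·4 + 12)/6 = 30/6 = 5; σ²_Rehearsal = ((12−2)/6)² = 2.778
te_Signage = (6 + 4·12 + 18)/6 = 72/6 = 12; σ²_Signage = ((18−6)/6)² = 4.000
te_Security plan = (7 + 4·12 + 17)/6 = 72/6 = 12; σ²_Security plan = ((17−7)/6)² = 2.778

Forward pass:
ES_Marketing push = 0; EF_Marketing push = 4
ES_Ticketing = 0; EF_Ticketing = 14
ES_Staff briefing = max(EF_Marketing push=4, EF_Ticketing=14) = 14; EF_Staff briefing = 14+14 = 28
ES_Rehearsal = 28; EF_Rehearsal = 28+5 = 33
ES_Signage = 33; EF_Signage = 33+12 = 45
ES_Security plan = max(EF_Marketing push=4, EF_Signage=45) = 45; EF_Security plan = 45+12 = 57
Expected project duration μ = 57 hours. Critical path: Ticketing → Staff briefing → Rehearsal → Signage → Security plan.

Variance along critical path = 0.111 + 7.111 + 2.778 + 4.000 + 2.778 = 16.778; σ = 4.096 hours.
D = μ + z·σ = 57 + 1.036·4.096 = 61.2 hours

61.2 hours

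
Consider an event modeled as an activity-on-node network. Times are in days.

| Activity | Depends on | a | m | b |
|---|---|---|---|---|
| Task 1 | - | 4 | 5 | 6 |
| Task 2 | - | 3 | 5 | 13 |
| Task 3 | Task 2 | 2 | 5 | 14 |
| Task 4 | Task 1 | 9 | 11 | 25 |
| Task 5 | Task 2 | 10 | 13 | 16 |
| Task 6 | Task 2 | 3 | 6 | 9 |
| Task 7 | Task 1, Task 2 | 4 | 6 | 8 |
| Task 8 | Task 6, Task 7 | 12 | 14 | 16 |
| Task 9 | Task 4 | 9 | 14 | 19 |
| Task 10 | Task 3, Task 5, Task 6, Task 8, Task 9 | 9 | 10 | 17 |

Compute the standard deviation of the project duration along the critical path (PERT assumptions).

3.43 days

te_Task 1 = (4 + 4·5 + 6)/6 = 30/6 = 5; σ²_Task 1 = ((6−4)/6)² = 0.111
te_Task 2 = (3 + 4·5 + 13)/6 = 36/6 = 6; σ²_Task 2 = ((13−3)/6)² = 2.778
te_Task 3 = (2 + 4·5 + 14)/6 = 36/6 = 6; σ²_Task 3 = ((14−2)/6)² = 4.000
te_Task 4 = (9 + 4·11 + 25)/6 = 78/6 = 13; σ²_Task 4 = ((25−9)/6)² = 7.111
te_Task 5 = (10 + 4·13 + 16)/6 = 78/6 = 13; σ²_Task 5 = ((16−10)/6)² = 1.000
te_Task 6 = (3 + 4·6 + 9)/6 = 36/6 = 6; σ²_Task 6 = ((9−3)/6)² = 1.000
te_Task 7 = (4 + 4·6 + 8)/6 = 36/6 = 6; σ²_Task 7 = ((8−4)/6)² = 0.444
te_Task 8 = (12 + 4·14 + 16)/6 = 84/6 = 14; σ²_Task 8 = ((16−12)/6)² = 0.444
te_Task 9 = (9 + 4·14 + 19)/6 = 84/6 = 14; σ²_Task 9 = ((19−9)/6)² = 2.778
te_Task 10 = (9 + 4·10 + 17)/6 = 66/6 = 11; σ²_Task 10 = ((17−9)/6)² = 1.778

Forward pass:
ES_Task 1 = 0; EF_Task 1 = 5
ES_Task 2 = 0; EF_Task 2 = 6
ES_Task 3 = 6; EF_Task 3 = 6+6 = 12
ES_Task 4 = 5; EF_Task 4 = 5+13 = 18
ES_Task 5 = 6; EF_Task 5 = 6+13 = 19
ES_Task 6 = 6; EF_Task 6 = 6+6 = 12
ES_Task 7 = max(EF_Task 1=5, EF_Task 2=6) = 6; EF_Task 7 = 6+6 = 12
ES_Task 8 = max(EF_Task 6=12, EF_Task 7=12) = 12; EF_Task 8 = 12+14 = 26
ES_Task 9 = 18; EF_Task 9 = 18+14 = 32
ES_Task 10 = max(EF_Task 3=12, EF_Task 5=19, EF_Task 6=12, EF_Task 8=26, EF_Task 9=32) = 32; EF_Task 10 = 32+11 = 43
Expected project duration μ = 43 days. Critical path: Task 1 → Task 4 → Task 9 → Task 10.

Variance along critical path = 0.111 + 7.111 + 2.778 + 1.778 = 11.778
σ = √11.778 = 3.432 days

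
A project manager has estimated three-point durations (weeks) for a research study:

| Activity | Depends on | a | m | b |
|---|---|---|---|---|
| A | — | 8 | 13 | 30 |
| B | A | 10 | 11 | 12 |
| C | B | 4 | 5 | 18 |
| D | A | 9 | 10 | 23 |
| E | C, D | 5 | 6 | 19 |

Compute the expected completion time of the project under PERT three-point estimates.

te_A = (8 + 4·13 + 30)/6 = 90/6 = 15
te_B = (10 + 4·11 + 12)/6 = 66/6 = 11
te_C = (4 + 4·5 + 18)/6 = 42/6 = 7
te_D = (9 + 4·10 + 23)/6 = 72/6 = 12
te_E = (5 + 4·6 + 19)/6 = 48/6 = 8

Forward pass:
ES_A = 0; EF_A = 15
ES_B = 15; EF_B = 15+11 = 26
ES_C = 26; EF_C = 26+7 = 33
ES_D = 15; EF_D = 15+12 = 27
ES_E = max(EF_C=33, EF_D=27) = 33; EF_E = 33+8 = 41
Expected project duration μ = 41 weeks. Critical path: A → B → C → E.

41 weeks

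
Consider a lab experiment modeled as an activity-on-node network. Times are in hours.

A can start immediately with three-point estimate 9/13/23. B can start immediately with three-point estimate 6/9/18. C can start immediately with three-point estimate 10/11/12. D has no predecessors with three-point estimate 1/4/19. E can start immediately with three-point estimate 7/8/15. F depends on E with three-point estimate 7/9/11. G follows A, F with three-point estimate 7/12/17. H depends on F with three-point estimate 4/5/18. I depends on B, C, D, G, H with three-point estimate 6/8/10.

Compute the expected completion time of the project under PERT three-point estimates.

38 hours

te_A = (9 + 4·13 + 23)/6 = 84/6 = 14
te_B = (6 + 4·9 + 18)/6 = 60/6 = 10
te_C = (10 + 4·11 + 12)/6 = 66/6 = 11
te_D = (1 + 4·4 + 19)/6 = 36/6 = 6
te_E = (7 + 4·8 + 15)/6 = 54/6 = 9
te_F = (7 + 4·9 + 11)/6 = 54/6 = 9
te_G = (7 + 4·12 + 17)/6 = 72/6 = 12
te_H = (4 + 4·5 + 18)/6 = 42/6 = 7
te_I = (6 + 4·8 + 10)/6 = 48/6 = 8

Forward pass:
ES_A = 0; EF_A = 14
ES_B = 0; EF_B = 10
ES_C = 0; EF_C = 11
ES_D = 0; EF_D = 6
ES_E = 0; EF_E = 9
ES_F = 9; EF_F = 9+9 = 18
ES_G = max(EF_A=14, EF_F=18) = 18; EF_G = 18+12 = 30
ES_H = 18; EF_H = 18+7 = 25
ES_I = max(EF_B=10, EF_C=11, EF_D=6, EF_G=30, EF_H=25) = 30; EF_I = 30+8 = 38
Expected project duration μ = 38 hours. Critical path: E → F → G → I.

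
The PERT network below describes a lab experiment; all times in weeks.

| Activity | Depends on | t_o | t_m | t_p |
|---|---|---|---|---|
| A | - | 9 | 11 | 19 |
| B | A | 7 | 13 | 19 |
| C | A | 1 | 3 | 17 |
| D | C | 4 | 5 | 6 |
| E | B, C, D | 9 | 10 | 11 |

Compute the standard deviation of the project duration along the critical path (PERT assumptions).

te_A = (9 + 4·11 + 19)/6 = 72/6 = 12; σ²_A = ((19−9)/6)² = 2.778
te_B = (7 + 4·13 + 19)/6 = 78/6 = 13; σ²_B = ((19−7)/6)² = 4.000
te_C = (1 + 4·3 + 17)/6 = 30/6 = 5; σ²_C = ((17−1)/6)² = 7.111
te_D = (4 + 4·5 + 6)/6 = 30/6 = 5; σ²_D = ((6−4)/6)² = 0.111
te_E = (9 + 4·10 + 11)/6 = 60/6 = 10; σ²_E = ((11−9)/6)² = 0.111

Forward pass:
ES_A = 0; EF_A = 12
ES_B = 12; EF_B = 12+13 = 25
ES_C = 12; EF_C = 12+5 = 17
ES_D = 17; EF_D = 17+5 = 22
ES_E = max(EF_B=25, EF_C=17, EF_D=22) = 25; EF_E = 25+10 = 35
Expected project duration μ = 35 weeks. Critical path: A → B → E.

Variance along critical path = 2.778 + 4.000 + 0.111 = 6.889
σ = √6.889 = 2.625 weeks

2.62 weeks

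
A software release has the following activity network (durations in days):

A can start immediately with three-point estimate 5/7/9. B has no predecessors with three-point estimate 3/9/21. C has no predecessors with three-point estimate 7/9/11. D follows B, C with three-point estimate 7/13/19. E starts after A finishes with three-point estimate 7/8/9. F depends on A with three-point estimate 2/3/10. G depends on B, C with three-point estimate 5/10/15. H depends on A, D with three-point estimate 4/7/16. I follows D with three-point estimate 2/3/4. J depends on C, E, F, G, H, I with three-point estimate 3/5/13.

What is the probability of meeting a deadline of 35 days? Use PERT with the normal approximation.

0.326

te_A = (5 + 4·7 + 9)/6 = 42/6 = 7; σ²_A = ((9−5)/6)² = 0.444
te_B = (3 + 4·9 + 21)/6 = 60/6 = 10; σ²_B = ((21−3)/6)² = 9.000
te_C = (7 + 4·9 + 11)/6 = 54/6 = 9; σ²_C = ((11−7)/6)² = 0.444
te_D = (7 + 4·13 + 19)/6 = 78/6 = 13; σ²_D = ((19−7)/6)² = 4.000
te_E = (7 + 4·8 + 9)/6 = 48/6 = 8; σ²_E = ((9−7)/6)² = 0.111
te_F = (2 + 4·3 + 10)/6 = 24/6 = 4; σ²_F = ((10−2)/6)² = 1.778
te_G = (5 + 4·10 + 15)/6 = 60/6 = 10; σ²_G = ((15−5)/6)² = 2.778
te_H = (4 + 4·7 + 16)/6 = 48/6 = 8; σ²_H = ((16−4)/6)² = 4.000
te_I = (2 + 4·3 + 4)/6 = 18/6 = 3; σ²_I = ((4−2)/6)² = 0.111
te_J = (3 + 4·5 + 13)/6 = 36/6 = 6; σ²_J = ((13−3)/6)² = 2.778

Forward pass:
ES_A = 0; EF_A = 7
ES_B = 0; EF_B = 10
ES_C = 0; EF_C = 9
ES_D = max(EF_B=10, EF_C=9) = 10; EF_D = 10+13 = 23
ES_E = 7; EF_E = 7+8 = 15
ES_F = 7; EF_F = 7+4 = 11
ES_G = max(EF_B=10, EF_C=9) = 10; EF_G = 10+10 = 20
ES_H = max(EF_A=7, EF_D=23) = 23; EF_H = 23+8 = 31
ES_I = 23; EF_I = 23+3 = 26
ES_J = max(EF_C=9, EF_E=15, EF_F=11, EF_G=20, EF_H=31, EF_I=26) = 31; EF_J = 31+6 = 37
Expected project duration μ = 37 days. Critical path: B → D → H → J.

Variance along critical path = 9.000 + 4.000 + 4.000 + 2.778 = 19.778; σ = √19.778 = 4.447 days.
Z = (35 − 37) / 4.447 = -0.450
P(T ≤ 35) = Φ(-0.450) ≈ 0.326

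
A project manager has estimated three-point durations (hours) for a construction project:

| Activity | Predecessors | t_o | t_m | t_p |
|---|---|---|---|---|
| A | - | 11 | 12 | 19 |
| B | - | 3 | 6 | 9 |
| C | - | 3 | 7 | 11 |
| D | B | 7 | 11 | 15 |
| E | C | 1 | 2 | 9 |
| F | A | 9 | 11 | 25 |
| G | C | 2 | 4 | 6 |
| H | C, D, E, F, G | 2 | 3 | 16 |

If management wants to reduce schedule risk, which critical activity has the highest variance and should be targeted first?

F

te_A = (11 + 4·12 + 19)/6 = 78/6 = 13; σ²_A = ((19−11)/6)² = 1.778
te_B = (3 + 4·6 + 9)/6 = 36/6 = 6; σ²_B = ((9−3)/6)² = 1.000
te_C = (3 + 4·7 + 11)/6 = 42/6 = 7; σ²_C = ((11−3)/6)² = 1.778
te_D = (7 + 4·11 + 15)/6 = 66/6 = 11; σ²_D = ((15−7)/6)² = 1.778
te_E = (1 + 4·2 + 9)/6 = 18/6 = 3; σ²_E = ((9−1)/6)² = 1.778
te_F = (9 + 4·11 + 25)/6 = 78/6 = 13; σ²_F = ((25−9)/6)² = 7.111
te_G = (2 + 4·4 + 6)/6 = 24/6 = 4; σ²_G = ((6−2)/6)² = 0.444
te_H = (2 + 4·3 + 16)/6 = 30/6 = 5; σ²_H = ((16−2)/6)² = 5.444

Forward pass:
ES_A = 0; EF_A = 13
ES_B = 0; EF_B = 6
ES_C = 0; EF_C = 7
ES_D = 6; EF_D = 6+11 = 17
ES_E = 7; EF_E = 7+3 = 10
ES_F = 13; EF_F = 13+13 = 26
ES_G = 7; EF_G = 7+4 = 11
ES_H = max(EF_C=7, EF_D=17, EF_E=10, EF_F=26, EF_G=11) = 26; EF_H = 26+5 = 31
Expected project duration μ = 31 hours. Critical path: A → F → H.

Variances on critical path: σ²_A=1.778, σ²_F=7.111, σ²_H=5.444.
Largest is σ²_F = 7.111.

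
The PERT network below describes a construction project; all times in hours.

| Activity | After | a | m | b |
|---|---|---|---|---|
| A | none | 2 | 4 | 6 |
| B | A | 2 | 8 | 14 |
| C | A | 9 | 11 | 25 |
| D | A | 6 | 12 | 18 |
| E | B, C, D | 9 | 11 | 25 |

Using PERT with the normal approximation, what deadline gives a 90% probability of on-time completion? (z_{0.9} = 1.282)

te_A = (2 + 4·4 + 6)/6 = 24/6 = 4; σ²_A = ((6−2)/6)² = 0.444
te_B = (2 + 4·8 + 14)/6 = 48/6 = 8; σ²_B = ((14−2)/6)² = 4.000
te_C = (9 + 4·11 + 25)/6 = 78/6 = 13; σ²_C = ((25−9)/6)² = 7.111
te_D = (6 + 4·12 + 18)/6 = 72/6 = 12; σ²_D = ((18−6)/6)² = 4.000
te_E = (9 + 4·11 + 25)/6 = 78/6 = 13; σ²_E = ((25−9)/6)² = 7.111

Forward pass:
ES_A = 0; EF_A = 4
ES_B = 4; EF_B = 4+8 = 12
ES_C = 4; EF_C = 4+13 = 17
ES_D = 4; EF_D = 4+12 = 16
ES_E = max(EF_B=12, EF_C=17, EF_D=16) = 17; EF_E = 17+13 = 30
Expected project duration μ = 30 hours. Critical path: A → C → E.

Variance along critical path = 0.444 + 7.111 + 7.111 = 14.667; σ = 3.830 hours.
D = μ + z·σ = 30 + 1.282·3.830 = 34.9 hours

34.9 hours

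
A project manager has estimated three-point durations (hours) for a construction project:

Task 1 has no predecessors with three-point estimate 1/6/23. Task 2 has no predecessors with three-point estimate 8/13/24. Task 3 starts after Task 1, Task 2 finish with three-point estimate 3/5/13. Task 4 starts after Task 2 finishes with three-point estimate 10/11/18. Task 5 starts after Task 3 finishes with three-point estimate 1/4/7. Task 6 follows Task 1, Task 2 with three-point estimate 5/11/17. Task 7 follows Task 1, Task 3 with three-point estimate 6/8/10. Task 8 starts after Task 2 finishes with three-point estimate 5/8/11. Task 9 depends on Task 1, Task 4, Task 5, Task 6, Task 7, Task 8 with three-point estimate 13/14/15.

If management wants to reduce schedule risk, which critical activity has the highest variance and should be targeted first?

Task 2

te_Task 1 = (1 + 4·6 + 23)/6 = 48/6 = 8; σ²_Task 1 = ((23−1)/6)² = 13.444
te_Task 2 = (8 + 4·13 + 24)/6 = 84/6 = 14; σ²_Task 2 = ((24−8)/6)² = 7.111
te_Task 3 = (3 + 4·5 + 13)/6 = 36/6 = 6; σ²_Task 3 = ((13−3)/6)² = 2.778
te_Task 4 = (10 + 4·11 + 18)/6 = 72/6 = 12; σ²_Task 4 = ((18−10)/6)² = 1.778
te_Task 5 = (1 + 4·4 + 7)/6 = 24/6 = 4; σ²_Task 5 = ((7−1)/6)² = 1.000
te_Task 6 = (5 + 4·11 + 17)/6 = 66/6 = 11; σ²_Task 6 = ((17−5)/6)² = 4.000
te_Task 7 = (6 + 4·8 + 10)/6 = 48/6 = 8; σ²_Task 7 = ((10−6)/6)² = 0.444
te_Task 8 = (5 + 4·8 + 11)/6 = 48/6 = 8; σ²_Task 8 = ((11−5)/6)² = 1.000
te_Task 9 = (13 + 4·14 + 15)/6 = 84/6 = 14; σ²_Task 9 = ((15−13)/6)² = 0.111

Forward pass:
ES_Task 1 = 0; EF_Task 1 = 8
ES_Task 2 = 0; EF_Task 2 = 14
ES_Task 3 = max(EF_Task 1=8, EF_Task 2=14) = 14; EF_Task 3 = 14+6 = 20
ES_Task 4 = 14; EF_Task 4 = 14+12 = 26
ES_Task 5 = 20; EF_Task 5 = 20+4 = 24
ES_Task 6 = max(EF_Task 1=8, EF_Task 2=14) = 14; EF_Task 6 = 14+11 = 25
ES_Task 7 = max(EF_Task 1=8, EF_Task 3=20) = 20; EF_Task 7 = 20+8 = 28
ES_Task 8 = 14; EF_Task 8 = 14+8 = 22
ES_Task 9 = max(EF_Task 1=8, EF_Task 4=26, EF_Task 5=24, EF_Task 6=25, EF_Task 7=28, EF_Task 8=22) = 28; EF_Task 9 = 28+14 = 42
Expected project duration μ = 42 hours. Critical path: Task 2 → Task 3 → Task 7 → Task 9.

Variances on critical path: σ²_Task 2=7.111, σ²_Task 3=2.778, σ²_Task 7=0.444, σ²_Task 9=0.111.
Largest is σ²_Task 2 = 7.111.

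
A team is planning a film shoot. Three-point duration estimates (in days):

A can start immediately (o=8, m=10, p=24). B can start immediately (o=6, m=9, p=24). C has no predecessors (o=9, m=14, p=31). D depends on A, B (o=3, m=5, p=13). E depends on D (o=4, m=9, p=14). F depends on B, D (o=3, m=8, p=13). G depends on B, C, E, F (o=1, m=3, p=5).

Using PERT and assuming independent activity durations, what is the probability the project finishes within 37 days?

te_A = (8 + 4·10 + 24)/6 = 72/6 = 12; σ²_A = ((24−8)/6)² = 7.111
te_B = (6 + 4·9 + 24)/6 = 66/6 = 11; σ²_B = ((24−6)/6)² = 9.000
te_C = (9 + 4·14 + 31)/6 = 96/6 = 16; σ²_C = ((31−9)/6)² = 13.444
te_D = (3 + 4·5 + 13)/6 = 36/6 = 6; σ²_D = ((13−3)/6)² = 2.778
te_E = (4 + 4·9 + 14)/6 = 54/6 = 9; σ²_E = ((14−4)/6)² = 2.778
te_F = (3 + 4·8 + 13)/6 = 48/6 = 8; σ²_F = ((13−3)/6)² = 2.778
te_G = (1 + 4·3 + 5)/6 = 18/6 = 3; σ²_G = ((5−1)/6)² = 0.444

Forward pass:
ES_A = 0; EF_A = 12
ES_B = 0; EF_B = 11
ES_C = 0; EF_C = 16
ES_D = max(EF_A=12, EF_B=11) = 12; EF_D = 12+6 = 18
ES_E = 18; EF_E = 18+9 = 27
ES_F = max(EF_B=11, EF_D=18) = 18; EF_F = 18+8 = 26
ES_G = max(EF_B=11, EF_C=16, EF_E=27, EF_F=26) = 27; EF_G = 27+3 = 30
Expected project duration μ = 30 days. Critical path: A → D → E → G.

Variance along critical path = 7.111 + 2.778 + 2.778 + 0.444 = 13.111; σ = √13.111 = 3.621 days.
Z = (37 − 30) / 3.621 = 1.933
P(T ≤ 37) = Φ(1.933) ≈ 0.973

0.973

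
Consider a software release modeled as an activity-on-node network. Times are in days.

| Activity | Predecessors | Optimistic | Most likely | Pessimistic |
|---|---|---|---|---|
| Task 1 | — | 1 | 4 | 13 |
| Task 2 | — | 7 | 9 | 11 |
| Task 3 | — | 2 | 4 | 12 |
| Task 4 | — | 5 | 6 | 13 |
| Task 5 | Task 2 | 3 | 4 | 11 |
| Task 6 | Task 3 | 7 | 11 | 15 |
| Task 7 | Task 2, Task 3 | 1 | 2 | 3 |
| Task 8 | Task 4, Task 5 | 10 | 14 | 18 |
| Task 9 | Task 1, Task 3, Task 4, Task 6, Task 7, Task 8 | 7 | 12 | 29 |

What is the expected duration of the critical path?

42 days

te_Task 1 = (1 + 4·4 + 13)/6 = 30/6 = 5
te_Task 2 = (7 + 4·9 + 11)/6 = 54/6 = 9
te_Task 3 = (2 + 4·4 + 12)/6 = 30/6 = 5
te_Task 4 = (5 + 4·6 + 13)/6 = 42/6 = 7
te_Task 5 = (3 + 4·4 + 11)/6 = 30/6 = 5
te_Task 6 = (7 + 4·11 + 15)/6 = 66/6 = 11
te_Task 7 = (1 + 4·2 + 3)/6 = 12/6 = 2
te_Task 8 = (10 + 4·14 + 18)/6 = 84/6 = 14
te_Task 9 = (7 + 4·12 + 29)/6 = 84/6 = 14

Forward pass:
ES_Task 1 = 0; EF_Task 1 = 5
ES_Task 2 = 0; EF_Task 2 = 9
ES_Task 3 = 0; EF_Task 3 = 5
ES_Task 4 = 0; EF_Task 4 = 7
ES_Task 5 = 9; EF_Task 5 = 9+5 = 14
ES_Task 6 = 5; EF_Task 6 = 5+11 = 16
ES_Task 7 = max(EF_Task 2=9, EF_Task 3=5) = 9; EF_Task 7 = 9+2 = 11
ES_Task 8 = max(EF_Task 4=7, EF_Task 5=14) = 14; EF_Task 8 = 14+14 = 28
ES_Task 9 = max(EF_Task 1=5, EF_Task 3=5, EF_Task 4=7, EF_Task 6=16, EF_Task 7=11, EF_Task 8=28) = 28; EF_Task 9 = 28+14 = 42
Expected project duration μ = 42 days. Critical path: Task 2 → Task 5 → Task 8 → Task 9.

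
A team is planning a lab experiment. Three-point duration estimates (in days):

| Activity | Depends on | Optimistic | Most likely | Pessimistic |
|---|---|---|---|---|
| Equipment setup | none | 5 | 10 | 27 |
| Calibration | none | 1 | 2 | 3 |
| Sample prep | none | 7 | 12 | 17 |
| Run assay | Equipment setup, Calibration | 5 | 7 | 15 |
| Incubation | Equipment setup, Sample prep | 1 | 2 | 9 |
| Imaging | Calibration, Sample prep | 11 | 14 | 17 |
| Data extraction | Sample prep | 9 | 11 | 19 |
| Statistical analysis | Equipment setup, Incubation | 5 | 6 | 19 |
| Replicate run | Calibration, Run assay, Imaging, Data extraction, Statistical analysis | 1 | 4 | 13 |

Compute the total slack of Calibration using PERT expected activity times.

te_Equipment setup = (5 + 4·10 + 27)/6 = 72/6 = 12
te_Calibration = (1 + 4·2 + 3)/6 = 12/6 = 2
te_Sample prep = (7 + 4·12 + 17)/6 = 72/6 = 12
te_Run assay = (5 + 4·7 + 15)/6 = 48/6 = 8
te_Incubation = (1 + 4·2 + 9)/6 = 18/6 = 3
te_Imaging = (11 + 4·14 + 17)/6 = 84/6 = 14
te_Data extraction = (9 + 4·11 + 19)/6 = 72/6 = 12
te_Statistical analysis = (5 + 4·6 + 19)/6 = 48/6 = 8
te_Replicate run = (1 + 4·4 + 13)/6 = 30/6 = 5

Forward pass:
ES_Equipment setup = 0; EF_Equipment setup = 12
ES_Calibration = 0; EF_Calibration = 2
ES_Sample prep = 0; EF_Sample prep = 12
ES_Run assay = max(EF_Equipment setup=12, EF_Calibration=2) = 12; EF_Run assay = 12+8 = 20
ES_Incubation = max(EF_Equipment setup=12, EF_Sample prep=12) = 12; EF_Incubation = 12+3 = 15
ES_Imaging = max(EF_Calibration=2, EF_Sample prep=12) = 12; EF_Imaging = 12+14 = 26
ES_Data extraction = 12; EF_Data extraction = 12+12 = 24
ES_Statistical analysis = max(EF_Equipment setup=12, EF_Incubation=15) = 15; EF_Statistical analysis = 15+8 = 23
ES_Replicate run = max(EF_Calibration=2, EF_Run assay=20, EF_Imaging=26, EF_Data extraction=24, EF_Statistical analysis=23) = 26; EF_Replicate run = 26+5 = 31
Expected project duration μ = 31 days. Critical path: Sample prep → Imaging → Replicate run.

Backward pass:
LF_Replicate run = 31; LS_Replicate run = 31−5 = 26
LF_Statistical analysis = LS_Replicate run = 26; LS_Statistical analysis = 26−8 = 18
LF_Data extraction = LS_Replicate run = 26; LS_Data extraction = 26−12 = 14
LF_Imaging = LS_Replicate run = 26; LS_Imaging = 26−14 = 12
LF_Incubation = LS_Statistical analysis = 18; LS_Incubation = 18−3 = 15
LF_Run assay = LS_Replicate run = 26; LS_Run assay = 26−8 = 18
LF_Sample prep = min(LS_Incubation=15, LS_Imaging=12, LS_Data extraction=14) = 12; LS_Sample prep = 12−12 = 0
LF_Calibration = min(LS_Run assay=18, LS_Imaging=12, LS_Replicate run=26) = 12; LS_Calibration = 12−2 = 10
LF_Equipment setup = min(LS_Run assay=18, LS_Incubation=15, LS_Statistical analysis=18) = 15; LS_Equipment setup = 15−12 = 3
Slack_Calibration = LS_Calibration − ES_Calibration = 10 − 0 = 10

10 days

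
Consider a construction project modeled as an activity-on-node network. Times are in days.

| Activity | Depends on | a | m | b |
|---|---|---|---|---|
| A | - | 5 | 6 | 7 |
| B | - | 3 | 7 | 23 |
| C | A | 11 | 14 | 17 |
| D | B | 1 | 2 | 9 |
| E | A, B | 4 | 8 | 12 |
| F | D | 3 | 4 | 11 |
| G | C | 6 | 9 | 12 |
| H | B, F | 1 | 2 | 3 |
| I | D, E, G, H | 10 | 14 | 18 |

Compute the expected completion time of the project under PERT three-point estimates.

te_A = (5 + 4·6 + 7)/6 = 36/6 = 6
te_B = (3 + 4·7 + 23)/6 = 54/6 = 9
te_C = (11 + 4·14 + 17)/6 = 84/6 = 14
te_D = (1 + 4·2 + 9)/6 = 18/6 = 3
te_E = (4 + 4·8 + 12)/6 = 48/6 = 8
te_F = (3 + 4·4 + 11)/6 = 30/6 = 5
te_G = (6 + 4·9 + 12)/6 = 54/6 = 9
te_H = (1 + 4·2 + 3)/6 = 12/6 = 2
te_I = (10 + 4·14 + 18)/6 = 84/6 = 14

Forward pass:
ES_A = 0; EF_A = 6
ES_B = 0; EF_B = 9
ES_C = 6; EF_C = 6+14 = 20
ES_D = 9; EF_D = 9+3 = 12
ES_E = max(EF_A=6, EF_B=9) = 9; EF_E = 9+8 = 17
ES_F = 12; EF_F = 12+5 = 17
ES_G = 20; EF_G = 20+9 = 29
ES_H = max(EF_B=9, EF_F=17) = 17; EF_H = 17+2 = 19
ES_I = max(EF_D=12, EF_E=17, EF_G=29, EF_H=19) = 29; EF_I = 29+14 = 43
Expected project duration μ = 43 days. Critical path: A → C → G → I.

43 days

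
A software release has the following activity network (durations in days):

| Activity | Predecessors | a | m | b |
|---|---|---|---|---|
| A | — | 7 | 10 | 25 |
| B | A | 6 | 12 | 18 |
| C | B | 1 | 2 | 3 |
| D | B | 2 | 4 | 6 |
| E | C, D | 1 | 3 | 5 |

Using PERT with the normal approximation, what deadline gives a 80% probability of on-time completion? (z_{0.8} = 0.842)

34.1 days

te_A = (7 + 4·10 + 25)/6 = 72/6 = 12; σ²_A = ((25−7)/6)² = 9.000
te_B = (6 + 4·12 + 18)/6 = 72/6 = 12; σ²_B = ((18−6)/6)² = 4.000
te_C = (1 + 4·2 + 3)/6 = 12/6 = 2; σ²_C = ((3−1)/6)² = 0.111
te_D = (2 + 4·4 + 6)/6 = 24/6 = 4; σ²_D = ((6−2)/6)² = 0.444
te_E = (1 + 4·3 + 5)/6 = 18/6 = 3; σ²_E = ((5−1)/6)² = 0.444

Forward pass:
ES_A = 0; EF_A = 12
ES_B = 12; EF_B = 12+12 = 24
ES_C = 24; EF_C = 24+2 = 26
ES_D = 24; EF_D = 24+4 = 28
ES_E = max(EF_C=26, EF_D=28) = 28; EF_E = 28+3 = 31
Expected project duration μ = 31 days. Critical path: A → B → D → E.

Variance along critical path = 9.000 + 4.000 + 0.444 + 0.444 = 13.889; σ = 3.727 days.
D = μ + z·σ = 31 + 0.842·3.727 = 34.1 days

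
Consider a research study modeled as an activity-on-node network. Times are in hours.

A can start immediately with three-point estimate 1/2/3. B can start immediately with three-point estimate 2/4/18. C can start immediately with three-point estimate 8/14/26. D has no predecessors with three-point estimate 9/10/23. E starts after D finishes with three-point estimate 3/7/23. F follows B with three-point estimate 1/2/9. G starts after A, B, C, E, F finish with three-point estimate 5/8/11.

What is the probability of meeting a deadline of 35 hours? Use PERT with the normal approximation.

te_A = (1 + 4·2 + 3)/6 = 12/6 = 2; σ²_A = ((3−1)/6)² = 0.111
te_B = (2 + 4·4 + 18)/6 = 36/6 = 6; σ²_B = ((18−2)/6)² = 7.111
te_C = (8 + 4·14 + 26)/6 = 90/6 = 15; σ²_C = ((26−8)/6)² = 9.000
te_D = (9 + 4·10 + 23)/6 = 72/6 = 12; σ²_D = ((23−9)/6)² = 5.444
te_E = (3 + 4·7 + 23)/6 = 54/6 = 9; σ²_E = ((23−3)/6)² = 11.111
te_F = (1 + 4·2 + 9)/6 = 18/6 = 3; σ²_F = ((9−1)/6)² = 1.778
te_G = (5 + 4·8 + 11)/6 = 48/6 = 8; σ²_G = ((11−5)/6)² = 1.000

Forward pass:
ES_A = 0; EF_A = 2
ES_B = 0; EF_B = 6
ES_C = 0; EF_C = 15
ES_D = 0; EF_D = 12
ES_E = 12; EF_E = 12+9 = 21
ES_F = 6; EF_F = 6+3 = 9
ES_G = max(EF_A=2, EF_B=6, EF_C=15, EF_E=21, EF_F=9) = 21; EF_G = 21+8 = 29
Expected project duration μ = 29 hours. Critical path: D → E → G.

Variance along critical path = 5.444 + 11.111 + 1.000 = 17.556; σ = √17.556 = 4.190 hours.
Z = (35 − 29) / 4.190 = 1.432
P(T ≤ 35) = Φ(1.432) ≈ 0.924

0.924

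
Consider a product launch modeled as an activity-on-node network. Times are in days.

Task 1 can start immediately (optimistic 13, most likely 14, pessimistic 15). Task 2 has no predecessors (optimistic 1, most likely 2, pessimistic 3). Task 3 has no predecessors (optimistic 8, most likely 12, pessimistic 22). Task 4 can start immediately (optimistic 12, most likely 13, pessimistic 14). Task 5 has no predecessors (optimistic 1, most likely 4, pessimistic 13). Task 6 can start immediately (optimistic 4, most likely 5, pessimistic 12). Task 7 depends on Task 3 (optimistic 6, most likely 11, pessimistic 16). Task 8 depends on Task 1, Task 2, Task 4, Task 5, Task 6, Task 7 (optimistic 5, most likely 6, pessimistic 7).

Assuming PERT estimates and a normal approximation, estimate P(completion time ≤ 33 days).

te_Task 1 = (13 + 4·14 + 15)/6 = 84/6 = 14; σ²_Task 1 = ((15−13)/6)² = 0.111
te_Task 2 = (1 + 4·2 + 3)/6 = 12/6 = 2; σ²_Task 2 = ((3−1)/6)² = 0.111
te_Task 3 = (8 + 4·12 + 22)/6 = 78/6 = 13; σ²_Task 3 = ((22−8)/6)² = 5.444
te_Task 4 = (12 + 4·13 + 14)/6 = 78/6 = 13; σ²_Task 4 = ((14−12)/6)² = 0.111
te_Task 5 = (1 + 4·4 + 13)/6 = 30/6 = 5; σ²_Task 5 = ((13−1)/6)² = 4.000
te_Task 6 = (4 + 4·5 + 12)/6 = 36/6 = 6; σ²_Task 6 = ((12−4)/6)² = 1.778
te_Task 7 = (6 + 4·11 + 16)/6 = 66/6 = 11; σ²_Task 7 = ((16−6)/6)² = 2.778
te_Task 8 = (5 + 4·6 + 7)/6 = 36/6 = 6; σ²_Task 8 = ((7−5)/6)² = 0.111

Forward pass:
ES_Task 1 = 0; EF_Task 1 = 14
ES_Task 2 = 0; EF_Task 2 = 2
ES_Task 3 = 0; EF_Task 3 = 13
ES_Task 4 = 0; EF_Task 4 = 13
ES_Task 5 = 0; EF_Task 5 = 5
ES_Task 6 = 0; EF_Task 6 = 6
ES_Task 7 = 13; EF_Task 7 = 13+11 = 24
ES_Task 8 = max(EF_Task 1=14, EF_Task 2=2, EF_Task 4=13, EF_Task 5=5, EF_Task 6=6, EF_Task 7=24) = 24; EF_Task 8 = 24+6 = 30
Expected project duration μ = 30 days. Critical path: Task 3 → Task 7 → Task 8.

Variance along critical path = 5.444 + 2.778 + 0.111 = 8.333; σ = √8.333 = 2.887 days.
Z = (33 − 30) / 2.887 = 1.039
P(T ≤ 33) = Φ(1.039) ≈ 0.851

0.851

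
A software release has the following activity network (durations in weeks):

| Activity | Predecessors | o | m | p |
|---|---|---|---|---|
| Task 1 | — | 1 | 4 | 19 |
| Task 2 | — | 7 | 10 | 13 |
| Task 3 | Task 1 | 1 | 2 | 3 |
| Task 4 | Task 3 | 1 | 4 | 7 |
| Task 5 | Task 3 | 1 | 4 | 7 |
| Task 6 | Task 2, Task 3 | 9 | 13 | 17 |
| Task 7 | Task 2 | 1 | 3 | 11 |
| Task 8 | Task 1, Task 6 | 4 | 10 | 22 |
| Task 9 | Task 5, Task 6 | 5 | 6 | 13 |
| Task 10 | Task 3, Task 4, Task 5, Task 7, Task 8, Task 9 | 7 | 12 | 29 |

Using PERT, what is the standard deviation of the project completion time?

5.02 weeks

te_Task 1 = (1 + 4·4 + 19)/6 = 36/6 = 6; σ²_Task 1 = ((19−1)/6)² = 9.000
te_Task 2 = (7 + 4·10 + 13)/6 = 60/6 = 10; σ²_Task 2 = ((13−7)/6)² = 1.000
te_Task 3 = (1 + 4·2 + 3)/6 = 12/6 = 2; σ²_Task 3 = ((3−1)/6)² = 0.111
te_Task 4 = (1 + 4·4 + 7)/6 = 24/6 = 4; σ²_Task 4 = ((7−1)/6)² = 1.000
te_Task 5 = (1 + 4·4 + 7)/6 = 24/6 = 4; σ²_Task 5 = ((7−1)/6)² = 1.000
te_Task 6 = (9 + 4·13 + 17)/6 = 78/6 = 13; σ²_Task 6 = ((17−9)/6)² = 1.778
te_Task 7 = (1 + 4·3 + 11)/6 = 24/6 = 4; σ²_Task 7 = ((11−1)/6)² = 2.778
te_Task 8 = (4 + 4·10 + 22)/6 = 66/6 = 11; σ²_Task 8 = ((22−4)/6)² = 9.000
te_Task 9 = (5 + 4·6 + 13)/6 = 42/6 = 7; σ²_Task 9 = ((13−5)/6)² = 1.778
te_Task 10 = (7 + 4·12 + 29)/6 = 84/6 = 14; σ²_Task 10 = ((29−7)/6)² = 13.444

Forward pass:
ES_Task 1 = 0; EF_Task 1 = 6
ES_Task 2 = 0; EF_Task 2 = 10
ES_Task 3 = 6; EF_Task 3 = 6+2 = 8
ES_Task 4 = 8; EF_Task 4 = 8+4 = 12
ES_Task 5 = 8; EF_Task 5 = 8+4 = 12
ES_Task 6 = max(EF_Task 2=10, EF_Task 3=8) = 10; EF_Task 6 = 10+13 = 23
ES_Task 7 = 10; EF_Task 7 = 10+4 = 14
ES_Task 8 = max(EF_Task 1=6, EF_Task 6=23) = 23; EF_Task 8 = 23+11 = 34
ES_Task 9 = max(EF_Task 5=12, EF_Task 6=23) = 23; EF_Task 9 = 23+7 = 30
ES_Task 10 = max(EF_Task 3=8, EF_Task 4=12, EF_Task 5=12, EF_Task 7=14, EF_Task 8=34, EF_Task 9=30) = 34; EF_Task 10 = 34+14 = 48
Expected project duration μ = 48 weeks. Critical path: Task 2 → Task 6 → Task 8 → Task 10.

Variance along critical path = 1.000 + 1.778 + 9.000 + 13.444 = 25.222
σ = √25.222 = 5.022 weeks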